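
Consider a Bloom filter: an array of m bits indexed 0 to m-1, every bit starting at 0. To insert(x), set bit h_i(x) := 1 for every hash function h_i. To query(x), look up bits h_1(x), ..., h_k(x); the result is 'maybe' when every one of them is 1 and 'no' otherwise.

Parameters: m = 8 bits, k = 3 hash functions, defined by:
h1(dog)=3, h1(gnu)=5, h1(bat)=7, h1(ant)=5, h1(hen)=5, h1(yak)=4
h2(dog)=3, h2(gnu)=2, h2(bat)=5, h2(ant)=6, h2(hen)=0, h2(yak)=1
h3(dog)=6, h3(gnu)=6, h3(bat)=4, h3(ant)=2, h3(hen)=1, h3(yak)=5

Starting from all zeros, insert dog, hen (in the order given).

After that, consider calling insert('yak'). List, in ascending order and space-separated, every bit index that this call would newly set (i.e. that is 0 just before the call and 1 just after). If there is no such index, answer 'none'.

Start: bits=00000000
After insert 'dog': sets bits 3 6 -> bits=00010010
After insert 'hen': sets bits 0 1 5 -> bits=11010110
insert 'yak' would touch bits 1 4 5; currently bit1=1, bit4=0, bit5=1
Bits that are 0 among those (would change 0->1): 4

Answer: 4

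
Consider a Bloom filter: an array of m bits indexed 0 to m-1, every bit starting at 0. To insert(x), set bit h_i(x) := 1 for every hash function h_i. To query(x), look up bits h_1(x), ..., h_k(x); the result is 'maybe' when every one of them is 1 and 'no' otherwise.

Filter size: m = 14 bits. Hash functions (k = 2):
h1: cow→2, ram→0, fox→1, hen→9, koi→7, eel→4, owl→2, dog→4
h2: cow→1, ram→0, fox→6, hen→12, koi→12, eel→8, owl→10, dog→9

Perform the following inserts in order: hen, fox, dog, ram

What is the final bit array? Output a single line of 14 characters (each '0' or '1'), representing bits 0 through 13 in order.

Start: bits=00000000000000
After insert 'hen': sets bits 9 12 -> bits=00000000010010
After insert 'fox': sets bits 1 6 -> bits=01000010010010
After insert 'dog': sets bits 4 9 -> bits=01001010010010
After insert 'ram': sets bits 0 -> bits=11001010010010

Answer: 11001010010010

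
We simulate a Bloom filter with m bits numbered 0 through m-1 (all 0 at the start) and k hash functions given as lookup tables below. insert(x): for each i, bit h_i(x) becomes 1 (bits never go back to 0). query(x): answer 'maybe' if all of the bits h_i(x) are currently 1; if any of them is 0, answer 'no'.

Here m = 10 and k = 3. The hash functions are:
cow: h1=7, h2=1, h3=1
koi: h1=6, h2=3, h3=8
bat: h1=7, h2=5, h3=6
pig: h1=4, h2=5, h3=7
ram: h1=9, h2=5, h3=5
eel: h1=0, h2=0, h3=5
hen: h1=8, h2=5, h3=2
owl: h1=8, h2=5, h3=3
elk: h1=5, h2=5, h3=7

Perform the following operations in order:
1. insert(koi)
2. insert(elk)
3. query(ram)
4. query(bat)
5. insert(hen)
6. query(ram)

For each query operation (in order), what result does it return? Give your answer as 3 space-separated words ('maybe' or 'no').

Start: bits=0000000000
Op 1: insert koi -> sets bits 3 6 8 -> bits=0001001010
Op 2: insert elk -> sets bits 5 7 -> bits=0001011110
Op 3: query ram -> checks bit5=1, bit9=0 (has a 0) -> no
Op 4: query bat -> checks bit5=1, bit6=1, bit7=1 (all 1) -> maybe
Op 5: insert hen -> sets bits 2 5 8 -> bits=0011011110
Op 6: query ram -> checks bit5=1, bit9=0 (has a 0) -> no
Query results in order: no maybe no

Answer: no maybe no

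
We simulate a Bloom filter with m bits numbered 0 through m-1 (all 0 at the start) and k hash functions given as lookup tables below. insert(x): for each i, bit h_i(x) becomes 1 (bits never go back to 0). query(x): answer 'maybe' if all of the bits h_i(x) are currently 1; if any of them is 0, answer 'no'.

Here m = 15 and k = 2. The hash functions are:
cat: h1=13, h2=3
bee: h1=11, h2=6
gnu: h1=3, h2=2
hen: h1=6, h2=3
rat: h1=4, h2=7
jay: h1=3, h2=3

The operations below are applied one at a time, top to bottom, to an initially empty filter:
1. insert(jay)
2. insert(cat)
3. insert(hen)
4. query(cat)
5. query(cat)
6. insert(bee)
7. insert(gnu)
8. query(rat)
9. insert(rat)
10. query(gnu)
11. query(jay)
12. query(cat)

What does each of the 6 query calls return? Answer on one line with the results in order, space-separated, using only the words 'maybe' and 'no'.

Answer: maybe maybe no maybe maybe maybe

Derivation:
Start: bits=000000000000000
Op 1: insert jay -> sets bits 3 -> bits=000100000000000
Op 2: insert cat -> sets bits 3 13 -> bits=000100000000010
Op 3: insert hen -> sets bits 3 6 -> bits=000100100000010
Op 4: query cat -> checks bit3=1, bit13=1 (all 1) -> maybe
Op 5: query cat -> checks bit3=1, bit13=1 (all 1) -> maybe
Op 6: insert bee -> sets bits 6 11 -> bits=000100100001010
Op 7: insert gnu -> sets bits 2 3 -> bits=001100100001010
Op 8: query rat -> checks bit4=0, bit7=0 (has a 0) -> no
Op 9: insert rat -> sets bits 4 7 -> bits=001110110001010
Op 10: query gnu -> checks bit2=1, bit3=1 (all 1) -> maybe
Op 11: query jay -> checks bit3=1 (all 1) -> maybe
Op 12: query cat -> checks bit3=1, bit13=1 (all 1) -> maybe
Query results in order: maybe maybe no maybe maybe maybe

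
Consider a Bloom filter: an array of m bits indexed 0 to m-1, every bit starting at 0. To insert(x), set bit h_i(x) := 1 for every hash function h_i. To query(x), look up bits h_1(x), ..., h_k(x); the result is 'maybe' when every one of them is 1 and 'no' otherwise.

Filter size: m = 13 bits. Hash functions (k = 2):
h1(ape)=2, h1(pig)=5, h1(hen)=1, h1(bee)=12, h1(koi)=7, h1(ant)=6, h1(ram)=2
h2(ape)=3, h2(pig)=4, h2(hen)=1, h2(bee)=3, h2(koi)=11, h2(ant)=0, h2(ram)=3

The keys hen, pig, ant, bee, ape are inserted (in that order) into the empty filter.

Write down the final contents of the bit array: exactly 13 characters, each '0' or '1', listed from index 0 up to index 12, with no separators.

Answer: 1111111000001

Derivation:
Start: bits=0000000000000
After insert 'hen': sets bits 1 -> bits=0100000000000
After insert 'pig': sets bits 4 5 -> bits=0100110000000
After insert 'ant': sets bits 0 6 -> bits=1100111000000
After insert 'bee': sets bits 3 12 -> bits=1101111000001
After insert 'ape': sets bits 2 3 -> bits=1111111000001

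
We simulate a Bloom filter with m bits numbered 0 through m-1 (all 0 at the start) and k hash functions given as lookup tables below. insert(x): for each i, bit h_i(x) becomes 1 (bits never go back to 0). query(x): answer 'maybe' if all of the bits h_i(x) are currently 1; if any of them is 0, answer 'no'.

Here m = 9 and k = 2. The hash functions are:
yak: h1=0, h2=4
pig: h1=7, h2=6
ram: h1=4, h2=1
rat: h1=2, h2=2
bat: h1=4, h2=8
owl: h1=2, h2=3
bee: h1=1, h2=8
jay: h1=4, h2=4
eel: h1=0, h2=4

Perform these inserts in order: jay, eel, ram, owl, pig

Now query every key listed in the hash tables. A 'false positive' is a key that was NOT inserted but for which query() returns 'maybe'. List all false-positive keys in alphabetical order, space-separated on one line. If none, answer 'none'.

Start: bits=000000000
After insert 'jay': sets bits 4 -> bits=000010000
After insert 'eel': sets bits 0 4 -> bits=100010000
After insert 'ram': sets bits 1 4 -> bits=110010000
After insert 'owl': sets bits 2 3 -> bits=111110000
After insert 'pig': sets bits 6 7 -> bits=111110110
Not inserted: bat bee rat yak — query each against bits=111110110:
query bat: checks bit4=1, bit8=0 (has a 0) -> no => not a false positive
query bee: checks bit1=1, bit8=0 (has a 0) -> no => not a false positive
query rat: checks bit2=1 (all 1) -> maybe => FALSE POSITIVE
query yak: checks bit0=1, bit4=1 (all 1) -> maybe => FALSE POSITIVE
False positives (alphabetical): rat yak

Answer: rat yak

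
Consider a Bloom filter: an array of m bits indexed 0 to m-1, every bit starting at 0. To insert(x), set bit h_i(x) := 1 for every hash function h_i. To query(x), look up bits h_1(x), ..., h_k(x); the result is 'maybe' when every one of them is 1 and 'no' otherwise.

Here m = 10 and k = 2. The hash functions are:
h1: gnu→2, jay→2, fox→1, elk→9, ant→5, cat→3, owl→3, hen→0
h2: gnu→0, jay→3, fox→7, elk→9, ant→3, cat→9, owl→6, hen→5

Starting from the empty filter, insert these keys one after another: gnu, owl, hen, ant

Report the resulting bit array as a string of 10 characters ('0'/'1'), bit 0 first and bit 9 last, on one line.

Answer: 1011011000

Derivation:
Start: bits=0000000000
After insert 'gnu': sets bits 0 2 -> bits=1010000000
After insert 'owl': sets bits 3 6 -> bits=1011001000
After insert 'hen': sets bits 0 5 -> bits=1011011000
After insert 'ant': sets bits 3 5 -> bits=1011011000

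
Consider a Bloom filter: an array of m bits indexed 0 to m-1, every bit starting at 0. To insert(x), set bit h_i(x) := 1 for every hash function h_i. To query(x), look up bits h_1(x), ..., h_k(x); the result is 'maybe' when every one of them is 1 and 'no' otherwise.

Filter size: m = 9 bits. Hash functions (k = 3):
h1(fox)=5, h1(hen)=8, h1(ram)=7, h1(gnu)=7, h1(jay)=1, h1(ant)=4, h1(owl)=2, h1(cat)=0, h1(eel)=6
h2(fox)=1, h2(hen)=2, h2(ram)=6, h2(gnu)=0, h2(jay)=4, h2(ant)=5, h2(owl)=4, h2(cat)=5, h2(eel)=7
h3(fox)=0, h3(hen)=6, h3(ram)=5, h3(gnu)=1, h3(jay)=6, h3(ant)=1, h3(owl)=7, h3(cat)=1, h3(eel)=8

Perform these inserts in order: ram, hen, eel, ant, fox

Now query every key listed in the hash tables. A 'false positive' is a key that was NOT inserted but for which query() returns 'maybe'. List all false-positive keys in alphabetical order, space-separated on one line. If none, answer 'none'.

Answer: cat gnu jay owl

Derivation:
Start: bits=000000000
After insert 'ram': sets bits 5 6 7 -> bits=000001110
After insert 'hen': sets bits 2 6 8 -> bits=001001111
After insert 'eel': sets bits 6 7 8 -> bits=001001111
After insert 'ant': sets bits 1 4 5 -> bits=011011111
After insert 'fox': sets bits 0 1 5 -> bits=111011111
Not inserted: cat gnu jay owl — query each against bits=111011111:
query cat: checks bit0=1, bit1=1, bit5=1 (all 1) -> maybe => FALSE POSITIVE
query gnu: checks bit0=1, bit1=1, bit7=1 (all 1) -> maybe => FALSE POSITIVE
query jay: checks bit1=1, bit4=1, bit6=1 (all 1) -> maybe => FALSE POSITIVE
query owl: checks bit2=1, bit4=1, bit7=1 (all 1) -> maybe => FALSE POSITIVE
False positives (alphabetical): cat gnu jay owl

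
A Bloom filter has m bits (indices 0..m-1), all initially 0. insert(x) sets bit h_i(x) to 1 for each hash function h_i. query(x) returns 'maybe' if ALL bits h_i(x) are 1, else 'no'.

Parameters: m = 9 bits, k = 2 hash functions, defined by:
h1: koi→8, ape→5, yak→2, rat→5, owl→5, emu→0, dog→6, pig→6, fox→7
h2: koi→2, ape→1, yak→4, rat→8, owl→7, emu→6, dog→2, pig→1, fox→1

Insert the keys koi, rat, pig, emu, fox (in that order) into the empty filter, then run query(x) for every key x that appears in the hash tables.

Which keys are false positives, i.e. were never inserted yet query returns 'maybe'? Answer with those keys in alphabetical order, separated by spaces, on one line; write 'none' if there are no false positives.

Answer: ape dog owl

Derivation:
Start: bits=000000000
After insert 'koi': sets bits 2 8 -> bits=001000001
After insert 'rat': sets bits 5 8 -> bits=001001001
After insert 'pig': sets bits 1 6 -> bits=011001101
After insert 'emu': sets bits 0 6 -> bits=111001101
After insert 'fox': sets bits 1 7 -> bits=111001111
Not inserted: ape dog owl yak — query each against bits=111001111:
query ape: checks bit1=1, bit5=1 (all 1) -> maybe => FALSE POSITIVE
query dog: checks bit2=1, bit6=1 (all 1) -> maybe => FALSE POSITIVE
query owl: checks bit5=1, bit7=1 (all 1) -> maybe => FALSE POSITIVE
query yak: checks bit2=1, bit4=0 (has a 0) -> no => not a false positive
False positives (alphabetical): ape dog owl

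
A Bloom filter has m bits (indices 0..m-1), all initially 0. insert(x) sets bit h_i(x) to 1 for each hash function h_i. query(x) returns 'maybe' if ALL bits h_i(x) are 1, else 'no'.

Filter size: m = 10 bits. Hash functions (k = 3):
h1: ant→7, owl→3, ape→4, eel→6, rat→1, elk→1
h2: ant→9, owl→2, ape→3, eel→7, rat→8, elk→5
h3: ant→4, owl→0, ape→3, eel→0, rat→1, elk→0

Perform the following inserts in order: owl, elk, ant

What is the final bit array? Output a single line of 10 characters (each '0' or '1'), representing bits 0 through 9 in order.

Start: bits=0000000000
After insert 'owl': sets bits 0 2 3 -> bits=1011000000
After insert 'elk': sets bits 0 1 5 -> bits=1111010000
After insert 'ant': sets bits 4 7 9 -> bits=1111110101

Answer: 1111110101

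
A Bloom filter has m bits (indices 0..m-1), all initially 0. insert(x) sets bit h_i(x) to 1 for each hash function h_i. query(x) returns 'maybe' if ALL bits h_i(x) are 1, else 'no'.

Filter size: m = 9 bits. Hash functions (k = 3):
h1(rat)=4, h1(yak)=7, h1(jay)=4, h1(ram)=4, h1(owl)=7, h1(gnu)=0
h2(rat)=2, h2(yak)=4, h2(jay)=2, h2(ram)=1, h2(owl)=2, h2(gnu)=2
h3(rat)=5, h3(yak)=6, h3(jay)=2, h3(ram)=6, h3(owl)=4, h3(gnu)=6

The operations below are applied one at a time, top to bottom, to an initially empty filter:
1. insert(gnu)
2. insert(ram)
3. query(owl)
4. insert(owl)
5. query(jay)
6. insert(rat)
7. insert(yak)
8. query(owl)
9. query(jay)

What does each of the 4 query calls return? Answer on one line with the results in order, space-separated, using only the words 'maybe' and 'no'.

Answer: no maybe maybe maybe

Derivation:
Start: bits=000000000
Op 1: insert gnu -> sets bits 0 2 6 -> bits=101000100
Op 2: insert ram -> sets bits 1 4 6 -> bits=111010100
Op 3: query owl -> checks bit2=1, bit4=1, bit7=0 (has a 0) -> no
Op 4: insert owl -> sets bits 2 4 7 -> bits=111010110
Op 5: query jay -> checks bit2=1, bit4=1 (all 1) -> maybe
Op 6: insert rat -> sets bits 2 4 5 -> bits=111011110
Op 7: insert yak -> sets bits 4 6 7 -> bits=111011110
Op 8: query owl -> checks bit2=1, bit4=1, bit7=1 (all 1) -> maybe
Op 9: query jay -> checks bit2=1, bit4=1 (all 1) -> maybe
Query results in order: no maybe maybe maybe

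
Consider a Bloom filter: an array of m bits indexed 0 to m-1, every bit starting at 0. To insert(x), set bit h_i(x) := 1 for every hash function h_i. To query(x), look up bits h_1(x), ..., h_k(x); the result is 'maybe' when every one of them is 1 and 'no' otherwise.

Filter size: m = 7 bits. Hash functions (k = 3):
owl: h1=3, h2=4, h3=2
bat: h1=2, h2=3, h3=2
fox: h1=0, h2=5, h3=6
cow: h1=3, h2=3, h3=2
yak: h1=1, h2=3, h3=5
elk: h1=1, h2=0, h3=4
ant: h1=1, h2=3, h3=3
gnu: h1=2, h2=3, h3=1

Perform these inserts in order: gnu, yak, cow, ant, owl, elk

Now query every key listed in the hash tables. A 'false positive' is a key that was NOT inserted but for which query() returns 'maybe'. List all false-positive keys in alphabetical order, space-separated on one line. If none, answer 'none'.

Start: bits=0000000
After insert 'gnu': sets bits 1 2 3 -> bits=0111000
After insert 'yak': sets bits 1 3 5 -> bits=0111010
After insert 'cow': sets bits 2 3 -> bits=0111010
After insert 'ant': sets bits 1 3 -> bits=0111010
After insert 'owl': sets bits 2 3 4 -> bits=0111110
After insert 'elk': sets bits 0 1 4 -> bits=1111110
Not inserted: bat fox — query each against bits=1111110:
query bat: checks bit2=1, bit3=1 (all 1) -> maybe => FALSE POSITIVE
query fox: checks bit0=1, bit5=1, bit6=0 (has a 0) -> no => not a false positive
False positives (alphabetical): bat

Answer: bat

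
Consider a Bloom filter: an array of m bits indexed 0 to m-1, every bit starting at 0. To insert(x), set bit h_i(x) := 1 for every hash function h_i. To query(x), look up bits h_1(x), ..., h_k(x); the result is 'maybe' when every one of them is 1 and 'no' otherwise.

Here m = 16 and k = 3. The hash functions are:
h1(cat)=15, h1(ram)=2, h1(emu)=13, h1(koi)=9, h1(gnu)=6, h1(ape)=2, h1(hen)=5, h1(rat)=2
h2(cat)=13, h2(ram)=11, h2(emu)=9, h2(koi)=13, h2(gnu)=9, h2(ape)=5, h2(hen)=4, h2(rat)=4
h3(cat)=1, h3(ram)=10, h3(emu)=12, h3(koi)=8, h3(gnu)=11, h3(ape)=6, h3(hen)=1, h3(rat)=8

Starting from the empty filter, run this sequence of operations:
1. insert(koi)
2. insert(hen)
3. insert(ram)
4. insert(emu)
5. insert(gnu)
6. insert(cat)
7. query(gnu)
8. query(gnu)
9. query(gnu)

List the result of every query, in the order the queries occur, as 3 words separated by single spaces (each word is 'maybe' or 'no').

Start: bits=0000000000000000
Op 1: insert koi -> sets bits 8 9 13 -> bits=0000000011000100
Op 2: insert hen -> sets bits 1 4 5 -> bits=0100110011000100
Op 3: insert ram -> sets bits 2 10 11 -> bits=0110110011110100
Op 4: insert emu -> sets bits 9 12 13 -> bits=0110110011111100
Op 5: insert gnu -> sets bits 6 9 11 -> bits=0110111011111100
Op 6: insert cat -> sets bits 1 13 15 -> bits=0110111011111101
Op 7: query gnu -> checks bit6=1, bit9=1, bit11=1 (all 1) -> maybe
Op 8: query gnu -> checks bit6=1, bit9=1, bit11=1 (all 1) -> maybe
Op 9: query gnu -> checks bit6=1, bit9=1, bit11=1 (all 1) -> maybe
Query results in order: maybe maybe maybe

Answer: maybe maybe maybe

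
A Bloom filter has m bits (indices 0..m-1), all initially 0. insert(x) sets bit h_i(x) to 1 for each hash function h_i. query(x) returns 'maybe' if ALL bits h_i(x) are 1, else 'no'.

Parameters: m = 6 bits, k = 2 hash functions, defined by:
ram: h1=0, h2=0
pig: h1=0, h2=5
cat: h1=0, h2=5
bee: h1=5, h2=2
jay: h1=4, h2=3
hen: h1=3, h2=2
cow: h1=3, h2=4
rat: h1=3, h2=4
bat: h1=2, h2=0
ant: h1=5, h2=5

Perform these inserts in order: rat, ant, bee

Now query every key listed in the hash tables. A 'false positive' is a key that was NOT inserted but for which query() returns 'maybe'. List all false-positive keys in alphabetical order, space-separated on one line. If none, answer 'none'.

Answer: cow hen jay

Derivation:
Start: bits=000000
After insert 'rat': sets bits 3 4 -> bits=000110
After insert 'ant': sets bits 5 -> bits=000111
After insert 'bee': sets bits 2 5 -> bits=001111
Not inserted: bat cat cow hen jay pig ram — query each against bits=001111:
query bat: checks bit0=0, bit2=1 (has a 0) -> no => not a false positive
query cat: checks bit0=0, bit5=1 (has a 0) -> no => not a false positive
query cow: checks bit3=1, bit4=1 (all 1) -> maybe => FALSE POSITIVE
query hen: checks bit2=1, bit3=1 (all 1) -> maybe => FALSE POSITIVE
query jay: checks bit3=1, bit4=1 (all 1) -> maybe => FALSE POSITIVE
query pig: checks bit0=0, bit5=1 (has a 0) -> no => not a false positive
query ram: checks bit0=0 (has a 0) -> no => not a false positive
False positives (alphabetical): cow hen jay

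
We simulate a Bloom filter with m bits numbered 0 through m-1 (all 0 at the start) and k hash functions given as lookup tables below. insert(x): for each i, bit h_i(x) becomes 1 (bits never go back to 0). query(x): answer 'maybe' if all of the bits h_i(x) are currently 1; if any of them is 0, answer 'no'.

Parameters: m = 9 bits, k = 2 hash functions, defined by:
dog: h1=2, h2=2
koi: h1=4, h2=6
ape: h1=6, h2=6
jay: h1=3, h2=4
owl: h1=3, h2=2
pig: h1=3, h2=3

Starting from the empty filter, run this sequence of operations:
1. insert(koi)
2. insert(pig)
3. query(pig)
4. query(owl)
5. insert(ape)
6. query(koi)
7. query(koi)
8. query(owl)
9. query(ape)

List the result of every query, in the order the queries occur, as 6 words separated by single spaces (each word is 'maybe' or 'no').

Start: bits=000000000
Op 1: insert koi -> sets bits 4 6 -> bits=000010100
Op 2: insert pig -> sets bits 3 -> bits=000110100
Op 3: query pig -> checks bit3=1 (all 1) -> maybe
Op 4: query owl -> checks bit2=0, bit3=1 (has a 0) -> no
Op 5: insert ape -> sets bits 6 -> bits=000110100
Op 6: query koi -> checks bit4=1, bit6=1 (all 1) -> maybe
Op 7: query koi -> checks bit4=1, bit6=1 (all 1) -> maybe
Op 8: query owl -> checks bit2=0, bit3=1 (has a 0) -> no
Op 9: query ape -> checks bit6=1 (all 1) -> maybe
Query results in order: maybe no maybe maybe no maybe

Answer: maybe no maybe maybe no maybe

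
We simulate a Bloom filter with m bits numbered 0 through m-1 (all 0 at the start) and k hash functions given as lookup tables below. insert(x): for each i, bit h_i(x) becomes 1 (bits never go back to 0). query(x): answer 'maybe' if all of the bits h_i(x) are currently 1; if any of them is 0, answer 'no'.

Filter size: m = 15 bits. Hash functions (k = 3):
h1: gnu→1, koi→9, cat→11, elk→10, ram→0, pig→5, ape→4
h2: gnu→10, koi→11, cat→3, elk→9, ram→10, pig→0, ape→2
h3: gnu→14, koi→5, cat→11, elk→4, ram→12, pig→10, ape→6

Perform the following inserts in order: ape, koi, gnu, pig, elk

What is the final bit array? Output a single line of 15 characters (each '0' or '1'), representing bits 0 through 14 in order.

Answer: 111011100111001

Derivation:
Start: bits=000000000000000
After insert 'ape': sets bits 2 4 6 -> bits=001010100000000
After insert 'koi': sets bits 5 9 11 -> bits=001011100101000
After insert 'gnu': sets bits 1 10 14 -> bits=011011100111001
After insert 'pig': sets bits 0 5 10 -> bits=111011100111001
After insert 'elk': sets bits 4 9 10 -> bits=111011100111001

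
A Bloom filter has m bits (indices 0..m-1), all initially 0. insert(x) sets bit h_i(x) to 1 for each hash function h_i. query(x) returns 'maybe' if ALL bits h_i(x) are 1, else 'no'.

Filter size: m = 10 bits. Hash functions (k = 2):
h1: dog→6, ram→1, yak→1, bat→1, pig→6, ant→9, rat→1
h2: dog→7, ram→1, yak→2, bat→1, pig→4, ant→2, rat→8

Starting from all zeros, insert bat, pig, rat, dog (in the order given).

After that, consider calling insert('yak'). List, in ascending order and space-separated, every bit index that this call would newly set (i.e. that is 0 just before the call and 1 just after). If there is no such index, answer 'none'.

Answer: 2

Derivation:
Start: bits=0000000000
After insert 'bat': sets bits 1 -> bits=0100000000
After insert 'pig': sets bits 4 6 -> bits=0100101000
After insert 'rat': sets bits 1 8 -> bits=0100101010
After insert 'dog': sets bits 6 7 -> bits=0100101110
insert 'yak' would touch bits 1 2; currently bit1=1, bit2=0
Bits that are 0 among those (would change 0->1): 2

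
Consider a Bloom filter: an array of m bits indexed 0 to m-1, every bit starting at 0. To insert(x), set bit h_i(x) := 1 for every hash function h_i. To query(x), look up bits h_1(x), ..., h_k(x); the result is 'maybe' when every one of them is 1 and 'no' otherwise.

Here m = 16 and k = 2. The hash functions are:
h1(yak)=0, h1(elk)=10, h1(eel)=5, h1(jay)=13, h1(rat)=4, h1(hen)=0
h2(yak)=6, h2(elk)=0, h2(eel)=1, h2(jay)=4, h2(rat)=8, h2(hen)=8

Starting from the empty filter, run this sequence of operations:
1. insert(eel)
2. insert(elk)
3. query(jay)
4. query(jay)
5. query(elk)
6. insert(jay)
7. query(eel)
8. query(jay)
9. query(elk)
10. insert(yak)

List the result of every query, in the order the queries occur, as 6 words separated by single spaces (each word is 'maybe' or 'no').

Answer: no no maybe maybe maybe maybe

Derivation:
Start: bits=0000000000000000
Op 1: insert eel -> sets bits 1 5 -> bits=0100010000000000
Op 2: insert elk -> sets bits 0 10 -> bits=1100010000100000
Op 3: query jay -> checks bit4=0, bit13=0 (has a 0) -> no
Op 4: query jay -> checks bit4=0, bit13=0 (has a 0) -> no
Op 5: query elk -> checks bit0=1, bit10=1 (all 1) -> maybe
Op 6: insert jay -> sets bits 4 13 -> bits=1100110000100100
Op 7: query eel -> checks bit1=1, bit5=1 (all 1) -> maybe
Op 8: query jay -> checks bit4=1, bit13=1 (all 1) -> maybe
Op 9: query elk -> checks bit0=1, bit10=1 (all 1) -> maybe
Op 10: insert yak -> sets bits 0 6 -> bits=1100111000100100
Query results in order: no no maybe maybe maybe maybe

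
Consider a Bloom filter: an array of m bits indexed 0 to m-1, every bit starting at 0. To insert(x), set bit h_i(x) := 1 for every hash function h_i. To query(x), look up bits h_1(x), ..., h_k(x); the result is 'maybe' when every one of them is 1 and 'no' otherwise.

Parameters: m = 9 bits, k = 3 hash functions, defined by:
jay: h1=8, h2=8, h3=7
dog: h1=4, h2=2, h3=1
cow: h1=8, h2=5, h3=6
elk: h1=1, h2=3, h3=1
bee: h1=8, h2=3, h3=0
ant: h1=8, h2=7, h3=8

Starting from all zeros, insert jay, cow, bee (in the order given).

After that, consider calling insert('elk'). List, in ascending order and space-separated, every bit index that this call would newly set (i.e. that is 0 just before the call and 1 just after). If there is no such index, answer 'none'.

Answer: 1

Derivation:
Start: bits=000000000
After insert 'jay': sets bits 7 8 -> bits=000000011
After insert 'cow': sets bits 5 6 8 -> bits=000001111
After insert 'bee': sets bits 0 3 8 -> bits=100101111
insert 'elk' would touch bits 1 3; currently bit1=0, bit3=1
Bits that are 0 among those (would change 0->1): 1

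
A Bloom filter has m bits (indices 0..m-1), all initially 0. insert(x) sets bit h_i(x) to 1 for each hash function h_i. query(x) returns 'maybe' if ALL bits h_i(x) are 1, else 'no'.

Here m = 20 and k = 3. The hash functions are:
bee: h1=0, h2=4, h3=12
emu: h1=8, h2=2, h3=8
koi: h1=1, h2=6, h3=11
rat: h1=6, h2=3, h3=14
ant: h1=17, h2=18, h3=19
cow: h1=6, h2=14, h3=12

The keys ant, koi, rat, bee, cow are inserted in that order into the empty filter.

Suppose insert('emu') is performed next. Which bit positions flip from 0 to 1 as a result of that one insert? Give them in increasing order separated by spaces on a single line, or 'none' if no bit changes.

Answer: 2 8

Derivation:
Start: bits=00000000000000000000
After insert 'ant': sets bits 17 18 19 -> bits=00000000000000000111
After insert 'koi': sets bits 1 6 11 -> bits=01000010000100000111
After insert 'rat': sets bits 3 6 14 -> bits=01010010000100100111
After insert 'bee': sets bits 0 4 12 -> bits=11011010000110100111
After insert 'cow': sets bits 6 12 14 -> bits=11011010000110100111
insert 'emu' would touch bits 2 8; currently bit2=0, bit8=0
Bits that are 0 among those (would change 0->1): 2 8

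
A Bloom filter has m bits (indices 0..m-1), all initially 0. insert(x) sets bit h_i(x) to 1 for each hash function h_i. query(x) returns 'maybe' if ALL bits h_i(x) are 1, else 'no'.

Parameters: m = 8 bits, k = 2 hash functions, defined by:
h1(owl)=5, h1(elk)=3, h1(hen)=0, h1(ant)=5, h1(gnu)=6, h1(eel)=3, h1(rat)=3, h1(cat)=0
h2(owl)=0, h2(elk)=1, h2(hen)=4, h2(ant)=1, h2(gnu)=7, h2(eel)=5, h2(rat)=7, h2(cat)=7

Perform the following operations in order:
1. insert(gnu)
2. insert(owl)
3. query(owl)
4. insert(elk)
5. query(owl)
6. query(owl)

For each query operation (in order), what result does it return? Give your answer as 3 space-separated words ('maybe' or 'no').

Start: bits=00000000
Op 1: insert gnu -> sets bits 6 7 -> bits=00000011
Op 2: insert owl -> sets bits 0 5 -> bits=10000111
Op 3: query owl -> checks bit0=1, bit5=1 (all 1) -> maybe
Op 4: insert elk -> sets bits 1 3 -> bits=11010111
Op 5: query owl -> checks bit0=1, bit5=1 (all 1) -> maybe
Op 6: query owl -> checks bit0=1, bit5=1 (all 1) -> maybe
Query results in order: maybe maybe maybe

Answer: maybe maybe maybe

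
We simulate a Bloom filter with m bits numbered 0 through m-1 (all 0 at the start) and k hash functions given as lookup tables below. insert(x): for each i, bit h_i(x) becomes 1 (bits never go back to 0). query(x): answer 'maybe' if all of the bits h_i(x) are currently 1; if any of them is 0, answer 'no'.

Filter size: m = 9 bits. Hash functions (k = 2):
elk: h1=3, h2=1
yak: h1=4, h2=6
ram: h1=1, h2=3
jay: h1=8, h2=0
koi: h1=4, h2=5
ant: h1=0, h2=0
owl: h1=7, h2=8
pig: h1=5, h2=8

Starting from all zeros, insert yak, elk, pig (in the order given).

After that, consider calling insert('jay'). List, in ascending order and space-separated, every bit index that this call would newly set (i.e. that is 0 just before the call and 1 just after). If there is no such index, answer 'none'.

Start: bits=000000000
After insert 'yak': sets bits 4 6 -> bits=000010100
After insert 'elk': sets bits 1 3 -> bits=010110100
After insert 'pig': sets bits 5 8 -> bits=010111101
insert 'jay' would touch bits 0 8; currently bit0=0, bit8=1
Bits that are 0 among those (would change 0->1): 0

Answer: 0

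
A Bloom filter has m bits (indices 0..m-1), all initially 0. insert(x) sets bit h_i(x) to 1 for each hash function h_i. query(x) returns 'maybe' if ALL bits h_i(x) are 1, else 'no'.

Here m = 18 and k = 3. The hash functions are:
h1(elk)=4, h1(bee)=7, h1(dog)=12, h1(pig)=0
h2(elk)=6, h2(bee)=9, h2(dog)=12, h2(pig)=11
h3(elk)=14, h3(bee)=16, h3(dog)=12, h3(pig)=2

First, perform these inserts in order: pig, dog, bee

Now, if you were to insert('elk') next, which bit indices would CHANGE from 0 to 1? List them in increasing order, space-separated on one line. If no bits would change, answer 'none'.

Start: bits=000000000000000000
After insert 'pig': sets bits 0 2 11 -> bits=101000000001000000
After insert 'dog': sets bits 12 -> bits=101000000001100000
After insert 'bee': sets bits 7 9 16 -> bits=101000010101100010
insert 'elk' would touch bits 4 6 14; currently bit4=0, bit6=0, bit14=0
Bits that are 0 among those (would change 0->1): 4 6 14

Answer: 4 6 14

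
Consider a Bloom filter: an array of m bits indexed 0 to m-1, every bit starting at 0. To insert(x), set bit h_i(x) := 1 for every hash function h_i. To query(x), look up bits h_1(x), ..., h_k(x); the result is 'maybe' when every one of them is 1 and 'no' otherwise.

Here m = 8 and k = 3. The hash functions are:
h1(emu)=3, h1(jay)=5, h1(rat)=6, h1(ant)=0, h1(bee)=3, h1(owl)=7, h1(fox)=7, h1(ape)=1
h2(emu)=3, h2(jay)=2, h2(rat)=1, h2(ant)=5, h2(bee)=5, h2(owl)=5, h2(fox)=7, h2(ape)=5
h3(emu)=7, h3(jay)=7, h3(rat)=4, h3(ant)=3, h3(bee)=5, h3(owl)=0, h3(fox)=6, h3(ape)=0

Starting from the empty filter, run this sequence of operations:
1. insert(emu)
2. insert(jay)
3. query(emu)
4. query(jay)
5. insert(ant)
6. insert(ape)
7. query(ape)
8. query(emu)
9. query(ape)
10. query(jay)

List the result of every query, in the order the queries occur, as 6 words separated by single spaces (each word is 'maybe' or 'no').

Answer: maybe maybe maybe maybe maybe maybe

Derivation:
Start: bits=00000000
Op 1: insert emu -> sets bits 3 7 -> bits=00010001
Op 2: insert jay -> sets bits 2 5 7 -> bits=00110101
Op 3: query emu -> checks bit3=1, bit7=1 (all 1) -> maybe
Op 4: query jay -> checks bit2=1, bit5=1, bit7=1 (all 1) -> maybe
Op 5: insert ant -> sets bits 0 3 5 -> bits=10110101
Op 6: insert ape -> sets bits 0 1 5 -> bits=11110101
Op 7: query ape -> checks bit0=1, bit1=1, bit5=1 (all 1) -> maybe
Op 8: query emu -> checks bit3=1, bit7=1 (all 1) -> maybe
Op 9: query ape -> checks bit0=1, bit1=1, bit5=1 (all 1) -> maybe
Op 10: query jay -> checks bit2=1, bit5=1, bit7=1 (all 1) -> maybe
Query results in order: maybe maybe maybe maybe maybe maybe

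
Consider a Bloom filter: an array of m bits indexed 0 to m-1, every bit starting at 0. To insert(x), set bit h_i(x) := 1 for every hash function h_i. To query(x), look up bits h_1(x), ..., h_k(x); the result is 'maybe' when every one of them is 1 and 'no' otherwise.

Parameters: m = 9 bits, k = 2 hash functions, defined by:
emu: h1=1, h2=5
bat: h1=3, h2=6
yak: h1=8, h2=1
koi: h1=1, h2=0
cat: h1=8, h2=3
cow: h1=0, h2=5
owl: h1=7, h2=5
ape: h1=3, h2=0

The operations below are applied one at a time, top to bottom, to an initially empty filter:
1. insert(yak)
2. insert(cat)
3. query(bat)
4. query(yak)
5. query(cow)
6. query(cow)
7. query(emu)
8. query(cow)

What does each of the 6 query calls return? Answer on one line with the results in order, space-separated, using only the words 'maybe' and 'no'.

Answer: no maybe no no no no

Derivation:
Start: bits=000000000
Op 1: insert yak -> sets bits 1 8 -> bits=010000001
Op 2: insert cat -> sets bits 3 8 -> bits=010100001
Op 3: query bat -> checks bit3=1, bit6=0 (has a 0) -> no
Op 4: query yak -> checks bit1=1, bit8=1 (all 1) -> maybe
Op 5: query cow -> checks bit0=0, bit5=0 (has a 0) -> no
Op 6: query cow -> checks bit0=0, bit5=0 (has a 0) -> no
Op 7: query emu -> checks bit1=1, bit5=0 (has a 0) -> no
Op 8: query cow -> checks bit0=0, bit5=0 (has a 0) -> no
Query results in order: no maybe no no no no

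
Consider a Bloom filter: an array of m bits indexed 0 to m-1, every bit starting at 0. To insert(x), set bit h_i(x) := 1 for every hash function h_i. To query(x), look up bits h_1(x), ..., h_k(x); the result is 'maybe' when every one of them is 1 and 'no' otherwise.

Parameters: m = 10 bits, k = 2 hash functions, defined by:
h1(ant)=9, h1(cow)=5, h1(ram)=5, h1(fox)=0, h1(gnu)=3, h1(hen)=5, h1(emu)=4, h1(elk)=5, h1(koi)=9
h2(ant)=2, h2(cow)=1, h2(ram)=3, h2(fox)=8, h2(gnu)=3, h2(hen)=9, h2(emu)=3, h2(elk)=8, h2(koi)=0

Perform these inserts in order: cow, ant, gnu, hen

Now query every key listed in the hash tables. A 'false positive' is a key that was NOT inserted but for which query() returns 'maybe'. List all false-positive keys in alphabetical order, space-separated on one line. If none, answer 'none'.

Answer: ram

Derivation:
Start: bits=0000000000
After insert 'cow': sets bits 1 5 -> bits=0100010000
After insert 'ant': sets bits 2 9 -> bits=0110010001
After insert 'gnu': sets bits 3 -> bits=0111010001
After insert 'hen': sets bits 5 9 -> bits=0111010001
Not inserted: elk emu fox koi ram — query each against bits=0111010001:
query elk: checks bit5=1, bit8=0 (has a 0) -> no => not a false positive
query emu: checks bit3=1, bit4=0 (has a 0) -> no => not a false positive
query fox: checks bit0=0, bit8=0 (has a 0) -> no => not a false positive
query koi: checks bit0=0, bit9=1 (has a 0) -> no => not a false positive
query ram: checks bit3=1, bit5=1 (all 1) -> maybe => FALSE POSITIVE
False positives (alphabetical): ram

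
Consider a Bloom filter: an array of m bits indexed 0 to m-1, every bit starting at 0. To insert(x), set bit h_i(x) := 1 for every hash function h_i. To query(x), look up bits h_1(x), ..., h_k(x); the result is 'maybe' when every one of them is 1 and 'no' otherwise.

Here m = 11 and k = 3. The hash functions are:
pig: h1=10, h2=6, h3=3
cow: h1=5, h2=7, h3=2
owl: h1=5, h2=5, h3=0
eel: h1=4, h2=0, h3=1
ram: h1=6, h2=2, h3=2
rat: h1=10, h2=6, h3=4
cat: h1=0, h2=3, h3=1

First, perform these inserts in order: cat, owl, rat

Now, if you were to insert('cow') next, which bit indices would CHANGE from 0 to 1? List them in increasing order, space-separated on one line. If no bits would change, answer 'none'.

Answer: 2 7

Derivation:
Start: bits=00000000000
After insert 'cat': sets bits 0 1 3 -> bits=11010000000
After insert 'owl': sets bits 0 5 -> bits=11010100000
After insert 'rat': sets bits 4 6 10 -> bits=11011110001
insert 'cow' would touch bits 2 5 7; currently bit2=0, bit5=1, bit7=0
Bits that are 0 among those (would change 0->1): 2 7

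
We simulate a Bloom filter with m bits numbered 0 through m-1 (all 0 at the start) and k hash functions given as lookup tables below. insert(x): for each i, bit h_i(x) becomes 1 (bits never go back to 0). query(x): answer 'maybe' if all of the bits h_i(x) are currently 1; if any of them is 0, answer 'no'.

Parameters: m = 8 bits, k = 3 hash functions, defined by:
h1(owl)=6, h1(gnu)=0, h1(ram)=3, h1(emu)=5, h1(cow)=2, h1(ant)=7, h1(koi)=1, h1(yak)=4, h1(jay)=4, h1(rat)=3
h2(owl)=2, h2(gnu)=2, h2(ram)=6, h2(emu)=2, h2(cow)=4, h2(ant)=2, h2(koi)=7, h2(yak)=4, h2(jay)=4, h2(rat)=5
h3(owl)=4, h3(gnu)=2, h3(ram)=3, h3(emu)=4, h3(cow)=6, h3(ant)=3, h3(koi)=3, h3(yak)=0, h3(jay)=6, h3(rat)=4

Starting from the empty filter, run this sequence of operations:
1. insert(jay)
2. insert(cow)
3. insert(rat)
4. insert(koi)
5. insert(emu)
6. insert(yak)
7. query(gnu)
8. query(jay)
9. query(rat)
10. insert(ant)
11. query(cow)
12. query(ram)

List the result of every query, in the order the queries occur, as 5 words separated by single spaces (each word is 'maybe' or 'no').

Start: bits=00000000
Op 1: insert jay -> sets bits 4 6 -> bits=00001010
Op 2: insert cow -> sets bits 2 4 6 -> bits=00101010
Op 3: insert rat -> sets bits 3 4 5 -> bits=00111110
Op 4: insert koi -> sets bits 1 3 7 -> bits=01111111
Op 5: insert emu -> sets bits 2 4 5 -> bits=01111111
Op 6: insert yak -> sets bits 0 4 -> bits=11111111
Op 7: query gnu -> checks bit0=1, bit2=1 (all 1) -> maybe
Op 8: query jay -> checks bit4=1, bit6=1 (all 1) -> maybe
Op 9: query rat -> checks bit3=1, bit4=1, bit5=1 (all 1) -> maybe
Op 10: insert ant -> sets bits 2 3 7 -> bits=11111111
Op 11: query cow -> checks bit2=1, bit4=1, bit6=1 (all 1) -> maybe
Op 12: query ram -> checks bit3=1, bit6=1 (all 1) -> maybe
Query results in order: maybe maybe maybe maybe maybe

Answer: maybe maybe maybe maybe maybe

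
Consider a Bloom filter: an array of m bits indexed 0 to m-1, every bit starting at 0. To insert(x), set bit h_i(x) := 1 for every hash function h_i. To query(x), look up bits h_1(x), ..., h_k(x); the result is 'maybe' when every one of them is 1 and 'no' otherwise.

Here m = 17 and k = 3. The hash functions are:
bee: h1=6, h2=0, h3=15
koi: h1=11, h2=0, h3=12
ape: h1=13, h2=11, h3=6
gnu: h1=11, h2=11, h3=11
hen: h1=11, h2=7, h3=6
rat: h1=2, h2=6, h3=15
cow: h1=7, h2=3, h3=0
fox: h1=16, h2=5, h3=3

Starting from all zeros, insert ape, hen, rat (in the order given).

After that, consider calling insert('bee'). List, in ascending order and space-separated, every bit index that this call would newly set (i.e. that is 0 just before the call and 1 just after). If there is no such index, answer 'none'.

Start: bits=00000000000000000
After insert 'ape': sets bits 6 11 13 -> bits=00000010000101000
After insert 'hen': sets bits 6 7 11 -> bits=00000011000101000
After insert 'rat': sets bits 2 6 15 -> bits=00100011000101010
insert 'bee' would touch bits 0 6 15; currently bit0=0, bit6=1, bit15=1
Bits that are 0 among those (would change 0->1): 0

Answer: 0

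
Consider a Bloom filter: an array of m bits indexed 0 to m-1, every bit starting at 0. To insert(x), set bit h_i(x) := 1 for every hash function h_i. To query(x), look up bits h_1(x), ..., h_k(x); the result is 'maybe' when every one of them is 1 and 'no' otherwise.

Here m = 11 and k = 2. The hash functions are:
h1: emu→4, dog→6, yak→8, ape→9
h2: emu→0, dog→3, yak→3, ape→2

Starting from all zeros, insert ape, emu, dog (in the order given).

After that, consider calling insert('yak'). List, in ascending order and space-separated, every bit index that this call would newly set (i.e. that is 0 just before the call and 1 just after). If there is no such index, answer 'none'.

Answer: 8

Derivation:
Start: bits=00000000000
After insert 'ape': sets bits 2 9 -> bits=00100000010
After insert 'emu': sets bits 0 4 -> bits=10101000010
After insert 'dog': sets bits 3 6 -> bits=10111010010
insert 'yak' would touch bits 3 8; currently bit3=1, bit8=0
Bits that are 0 among those (would change 0->1): 8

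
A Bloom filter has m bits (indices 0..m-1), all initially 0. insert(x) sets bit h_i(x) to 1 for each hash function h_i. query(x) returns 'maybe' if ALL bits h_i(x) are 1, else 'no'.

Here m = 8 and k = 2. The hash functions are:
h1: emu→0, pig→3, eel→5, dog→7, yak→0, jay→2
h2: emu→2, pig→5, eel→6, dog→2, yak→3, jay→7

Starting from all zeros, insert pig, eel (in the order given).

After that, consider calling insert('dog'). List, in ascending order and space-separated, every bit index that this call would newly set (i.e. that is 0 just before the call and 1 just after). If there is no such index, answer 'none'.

Answer: 2 7

Derivation:
Start: bits=00000000
After insert 'pig': sets bits 3 5 -> bits=00010100
After insert 'eel': sets bits 5 6 -> bits=00010110
insert 'dog' would touch bits 2 7; currently bit2=0, bit7=0
Bits that are 0 among those (would change 0->1): 2 7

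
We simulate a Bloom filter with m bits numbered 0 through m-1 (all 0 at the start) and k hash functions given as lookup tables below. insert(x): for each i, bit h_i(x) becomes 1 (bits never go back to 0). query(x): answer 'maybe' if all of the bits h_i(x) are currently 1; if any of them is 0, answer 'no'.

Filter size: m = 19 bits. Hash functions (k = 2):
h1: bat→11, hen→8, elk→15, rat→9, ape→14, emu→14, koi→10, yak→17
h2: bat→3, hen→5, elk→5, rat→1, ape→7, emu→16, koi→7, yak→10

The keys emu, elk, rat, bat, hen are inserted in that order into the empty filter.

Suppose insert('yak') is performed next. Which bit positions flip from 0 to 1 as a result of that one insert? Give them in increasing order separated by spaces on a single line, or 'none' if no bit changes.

Start: bits=0000000000000000000
After insert 'emu': sets bits 14 16 -> bits=0000000000000010100
After insert 'elk': sets bits 5 15 -> bits=0000010000000011100
After insert 'rat': sets bits 1 9 -> bits=0100010001000011100
After insert 'bat': sets bits 3 11 -> bits=0101010001010011100
After insert 'hen': sets bits 5 8 -> bits=0101010011010011100
insert 'yak' would touch bits 10 17; currently bit10=0, bit17=0
Bits that are 0 among those (would change 0->1): 10 17

Answer: 10 17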